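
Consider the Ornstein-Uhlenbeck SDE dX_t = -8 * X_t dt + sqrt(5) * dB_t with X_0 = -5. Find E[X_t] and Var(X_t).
E[X_t] = -5*exp(-8*t); Var(X_t) = 5/16 - 5*exp(-16*t)/16

The OU SDE dX = -theta X dt + sigma dB admits the integrating factor exp(theta t): d(exp(theta t) X_t) = sigma exp(theta t) dB_t. Integrating from 0 to t:
  X_t = x_0 * exp(-theta t) + sigma * int_0^t exp(-theta (t-s)) dB_s.
The Itô integral has mean 0 and (by the Itô isometry) variance sigma^2 * int_0^t exp(-2 theta (t - s)) ds = sigma^2 * (1 - exp(-2 theta t)) / (2 theta).
With theta = 8, sigma = sqrt(5), x_0 = -5:
  E[X_t] = -5 * exp(-8 t) = -5*exp(-8*t)
  Var(X_t) = (sqrt(5))^2 * (1 - exp(-2*8 t)) / (2 * 8) = 5/16 - 5*exp(-16*t)/16.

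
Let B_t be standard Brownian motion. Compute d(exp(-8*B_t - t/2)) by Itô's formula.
d(exp(-8*B_t - t/2)) = (63*exp(-8*B_t - t/2)/2) dt + (-8*exp(-8*B_t - t/2)) dB_t

Itô's formula for f(t, x): d f(t, B_t) = (f_t + (1/2) f_xx) dt + f_x dB_t. Compute partials of f(t, x) = exp(-t/2 - 8*x):
  f_t(t,x)  = -exp(-t/2 - 8*x)/2
  f_x(t,x)  = -8*exp(-t/2 - 8*x)
  f_xx(t,x) = 64*exp(-t/2 - 8*x)
Assemble drift = f_t + (1/2) f_xx = 63*exp(-t/2 - 8*x)/2 and diffusion = f_x = -8*exp(-t/2 - 8*x). Substituting x = B_t:
  d(exp(-8*B_t - t/2)) = (63*exp(-8*B_t - t/2)/2) dt + (-8*exp(-8*B_t - t/2)) dB_t.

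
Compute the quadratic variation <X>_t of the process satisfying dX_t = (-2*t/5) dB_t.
<X>_t = 4*t^3/75

For an Itô process dX_t = a(t) dt + b(t) dB_t, the quadratic variation is <X>_t = int_0^t b(s)^2 ds (the drift term does not contribute). Here b(s) = -2*s/5, so
  b(s)^2 = 4*s^2/25.
Integrating from 0 to t:
  <X>_t = int_0^t (4*s^2/25) ds = 4*t^3/75.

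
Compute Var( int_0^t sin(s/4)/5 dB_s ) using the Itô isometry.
Var = t/50 - sin(t/2)/25

The Itô integral of a deterministic integrand f(s) has mean 0 because each increment f(s) * (B_{s+ds} - B_s) has mean 0. By the Itô isometry:
  Var( int_0^t f(s) dB_s ) = E[ (int_0^t f(s) dB_s)^2 ] = int_0^t f(s)^2 ds.
Here f(s) = sin(s/4)/5, so f(s)^2 = sin(s/4)^2/25. Integrate:
  int_0^t (sin(s/4)^2/25) ds = t/50 - sin(t/2)/25.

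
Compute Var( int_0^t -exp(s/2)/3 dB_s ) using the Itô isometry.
Var = exp(t)/9 - 1/9

The Itô integral of a deterministic integrand f(s) has mean 0 because each increment f(s) * (B_{s+ds} - B_s) has mean 0. By the Itô isometry:
  Var( int_0^t f(s) dB_s ) = E[ (int_0^t f(s) dB_s)^2 ] = int_0^t f(s)^2 ds.
Here f(s) = -exp(s/2)/3, so f(s)^2 = exp(s)/9. Integrate:
  int_0^t (exp(s)/9) ds = exp(t)/9 - 1/9.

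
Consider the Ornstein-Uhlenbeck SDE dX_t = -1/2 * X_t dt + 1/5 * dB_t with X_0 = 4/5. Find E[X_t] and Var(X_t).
E[X_t] = 4*exp(-t/2)/5; Var(X_t) = (exp(t) - 1)*exp(-t)/25

The OU SDE dX = -theta X dt + sigma dB admits the integrating factor exp(theta t): d(exp(theta t) X_t) = sigma exp(theta t) dB_t. Integrating from 0 to t:
  X_t = x_0 * exp(-theta t) + sigma * int_0^t exp(-theta (t-s)) dB_s.
The Itô integral has mean 0 and (by the Itô isometry) variance sigma^2 * int_0^t exp(-2 theta (t - s)) ds = sigma^2 * (1 - exp(-2 theta t)) / (2 theta).
With theta = 1/2, sigma = 1/5, x_0 = 4/5:
  E[X_t] = 4/5 * exp(-1/2 t) = 4*exp(-t/2)/5
  Var(X_t) = (1/5)^2 * (1 - exp(-2*1/2 t)) / (2 * 1/2) = (exp(t) - 1)*exp(-t)/25.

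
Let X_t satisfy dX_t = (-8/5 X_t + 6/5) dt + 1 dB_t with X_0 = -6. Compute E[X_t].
E[X_t] = 3/4 - 27*exp(-8*t/5)/4

Taking expectations and using E[dB_t] = 0, the mean m(t) = E[X_t] satisfies the ODE m'(t) = a m(t) + b with m(0) = x_0. With a = -8/5, b = 6/5, x_0 = -6, the solution is
  m(t) = x_0 * exp(a t) + (b/a) * (exp(a t) - 1)
       = (-6) * exp((-8/5) t) + ((6/5)/(-8/5)) * (exp((-8/5) t) - 1)
       = 3/4 - 27*exp(-8*t/5)/4.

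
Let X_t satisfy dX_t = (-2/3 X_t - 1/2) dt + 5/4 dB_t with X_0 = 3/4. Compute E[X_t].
E[X_t] = -3/4 + 3*exp(-2*t/3)/2

Taking expectations and using E[dB_t] = 0, the mean m(t) = E[X_t] satisfies the ODE m'(t) = a m(t) + b with m(0) = x_0. With a = -2/3, b = -1/2, x_0 = 3/4, the solution is
  m(t) = x_0 * exp(a t) + (b/a) * (exp(a t) - 1)
       = (3/4) * exp((-2/3) t) + ((-1/2)/(-2/3)) * (exp((-2/3) t) - 1)
       = -3/4 + 3*exp(-2*t/3)/2.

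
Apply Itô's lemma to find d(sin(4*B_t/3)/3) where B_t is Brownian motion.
d(sin(4*B_t/3)/3) = (-8*sin(4*B_t/3)/27) dt + (4*cos(4*B_t/3)/9) dB_t

Itô's formula for f(B_t) gives d f(B_t) = f'(B_t) dB_t + (1/2) f''(B_t) dt. Compute derivatives of f(x) = sin(4*x/3)/3:
  f'(x)  = 4*cos(4*x/3)/9
  f''(x) = -16*sin(4*x/3)/27
Substitute x = B_t and multiply the f'' term by 1/2:
  drift     = (1/2) * (-16*sin(4*x/3)/27) evaluated at B_t = -8*sin(4*B_t/3)/27
  diffusion = (4*cos(4*x/3)/9) evaluated at B_t = 4*cos(4*B_t/3)/9
Therefore d(sin(4*B_t/3)/3) = (-8*sin(4*B_t/3)/27) dt + (4*cos(4*B_t/3)/9) dB_t.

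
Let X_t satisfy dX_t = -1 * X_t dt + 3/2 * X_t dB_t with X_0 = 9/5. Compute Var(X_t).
Var(X_t) = (81*exp(9*t/4) - 81)*exp(-2*t)/25

For GBM dX = mu X dt + sigma X dB with X_0 = x_0, apply Itô to Y = log X: dY = (mu - sigma^2/2) dt + sigma dB, so Y_t = log(x_0) + (mu - sigma^2/2) t + sigma B_t and hence X_t = x_0 * exp((mu - sigma^2/2) t + sigma B_t).
With mu = -1, sigma = 3/2, x_0 = 9/5, this gives:
  X_t = 9/5 * exp((-17/8) * t + (3/2) * B_t).
Since sigma*B_t ~ Normal(0, sigma^2 t), E[exp(sigma*B_t)] = exp(sigma^2 t / 2); so E[X_t] = x_0 * exp((mu - sigma^2/2) t) * exp(sigma^2 t / 2) = x_0 * exp(mu t) = 9*exp(-t)/5.
Var(X_t) = E[X_t^2] - (E[X_t])^2 = x_0^2 * exp(2 mu t) * (exp(sigma^2 t) - 1) = (81*exp(9*t/4) - 81)*exp(-2*t)/25.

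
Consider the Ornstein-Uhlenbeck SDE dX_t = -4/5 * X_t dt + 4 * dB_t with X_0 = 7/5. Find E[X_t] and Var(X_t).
E[X_t] = 7*exp(-4*t/5)/5; Var(X_t) = 10 - 10*exp(-8*t/5)

The OU SDE dX = -theta X dt + sigma dB admits the integrating factor exp(theta t): d(exp(theta t) X_t) = sigma exp(theta t) dB_t. Integrating from 0 to t:
  X_t = x_0 * exp(-theta t) + sigma * int_0^t exp(-theta (t-s)) dB_s.
The Itô integral has mean 0 and (by the Itô isometry) variance sigma^2 * int_0^t exp(-2 theta (t - s)) ds = sigma^2 * (1 - exp(-2 theta t)) / (2 theta).
With theta = 4/5, sigma = 4, x_0 = 7/5:
  E[X_t] = 7/5 * exp(-4/5 t) = 7*exp(-4*t/5)/5
  Var(X_t) = (4)^2 * (1 - exp(-2*4/5 t)) / (2 * 4/5) = 10 - 10*exp(-8*t/5).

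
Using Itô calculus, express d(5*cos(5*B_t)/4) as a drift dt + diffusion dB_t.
d(5*cos(5*B_t)/4) = (-125*cos(5*B_t)/8) dt + (-25*sin(5*B_t)/4) dB_t

Itô's formula for f(B_t) gives d f(B_t) = f'(B_t) dB_t + (1/2) f''(B_t) dt. Compute derivatives of f(x) = 5*cos(5*x)/4:
  f'(x)  = -25*sin(5*x)/4
  f''(x) = -125*cos(5*x)/4
Substitute x = B_t and multiply the f'' term by 1/2:
  drift     = (1/2) * (-125*cos(5*x)/4) evaluated at B_t = -125*cos(5*B_t)/8
  diffusion = (-25*sin(5*x)/4) evaluated at B_t = -25*sin(5*B_t)/4
Therefore d(5*cos(5*B_t)/4) = (-125*cos(5*B_t)/8) dt + (-25*sin(5*B_t)/4) dB_t.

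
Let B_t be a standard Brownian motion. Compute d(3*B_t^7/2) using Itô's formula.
d(3*B_t^7/2) = (63*B_t^5/2) dt + (21*B_t^6/2) dB_t

Itô's formula for f(B_t) gives d f(B_t) = f'(B_t) dB_t + (1/2) f''(B_t) dt. Compute derivatives of f(x) = 3*x^7/2:
  f'(x)  = 21*x^6/2
  f''(x) = 63*x^5
Substitute x = B_t and multiply the f'' term by 1/2:
  drift     = (1/2) * (63*x^5) evaluated at B_t = 63*B_t^5/2
  diffusion = (21*x^6/2) evaluated at B_t = 21*B_t^6/2
Therefore d(3*B_t^7/2) = (63*B_t^5/2) dt + (21*B_t^6/2) dB_t.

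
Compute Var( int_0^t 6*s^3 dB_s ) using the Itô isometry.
Var = 36*t^7/7

The Itô integral of a deterministic integrand f(s) has mean 0 because each increment f(s) * (B_{s+ds} - B_s) has mean 0. By the Itô isometry:
  Var( int_0^t f(s) dB_s ) = E[ (int_0^t f(s) dB_s)^2 ] = int_0^t f(s)^2 ds.
Here f(s) = 6*s^3, so f(s)^2 = 36*s^6. Integrate:
  int_0^t (36*s^6) ds = 36*t^7/7.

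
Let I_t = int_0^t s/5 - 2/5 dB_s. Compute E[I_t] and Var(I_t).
E[I_t] = 0; Var(I_t) = t*(t^2 - 6*t + 12)/75

The Itô integral of a deterministic integrand f(s) has mean 0 because each increment f(s) * (B_{s+ds} - B_s) has mean 0. By the Itô isometry:
  Var( int_0^t f(s) dB_s ) = E[ (int_0^t f(s) dB_s)^2 ] = int_0^t f(s)^2 ds.
Here f(s) = s/5 - 2/5, so f(s)^2 = (s - 2)^2/25. Integrate:
  int_0^t ((s - 2)^2/25) ds = t*(t^2 - 6*t + 12)/75.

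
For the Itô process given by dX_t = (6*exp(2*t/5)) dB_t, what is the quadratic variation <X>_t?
<X>_t = 45*exp(4*t/5) - 45

For an Itô process dX_t = a(t) dt + b(t) dB_t, the quadratic variation is <X>_t = int_0^t b(s)^2 ds (the drift term does not contribute). Here b(s) = 6*exp(2*s/5), so
  b(s)^2 = 36*exp(4*s/5).
Integrating from 0 to t:
  <X>_t = int_0^t (36*exp(4*s/5)) ds = 45*exp(4*t/5) - 45.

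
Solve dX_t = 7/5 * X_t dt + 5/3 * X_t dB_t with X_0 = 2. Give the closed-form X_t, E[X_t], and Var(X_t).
X_t = 2 * exp((1/90) t + (5/3) B_t); E[X_t] = 2*exp(7*t/5); Var(X_t) = 4*(exp(25*t/9) - 1)*exp(14*t/5)

For GBM dX = mu X dt + sigma X dB with X_0 = x_0, apply Itô to Y = log X: dY = (mu - sigma^2/2) dt + sigma dB, so Y_t = log(x_0) + (mu - sigma^2/2) t + sigma B_t and hence X_t = x_0 * exp((mu - sigma^2/2) t + sigma B_t).
With mu = 7/5, sigma = 5/3, x_0 = 2, this gives:
  X_t = 2 * exp((1/90) * t + (5/3) * B_t).
Since sigma*B_t ~ Normal(0, sigma^2 t), E[exp(sigma*B_t)] = exp(sigma^2 t / 2); so E[X_t] = x_0 * exp((mu - sigma^2/2) t) * exp(sigma^2 t / 2) = x_0 * exp(mu t) = 2*exp(7*t/5).
Var(X_t) = E[X_t^2] - (E[X_t])^2 = x_0^2 * exp(2 mu t) * (exp(sigma^2 t) - 1) = 4*(exp(25*t/9) - 1)*exp(14*t/5).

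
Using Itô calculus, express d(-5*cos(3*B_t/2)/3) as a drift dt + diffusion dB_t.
d(-5*cos(3*B_t/2)/3) = (15*cos(3*B_t/2)/8) dt + (5*sin(3*B_t/2)/2) dB_t

Itô's formula for f(B_t) gives d f(B_t) = f'(B_t) dB_t + (1/2) f''(B_t) dt. Compute derivatives of f(x) = -5*cos(3*x/2)/3:
  f'(x)  = 5*sin(3*x/2)/2
  f''(x) = 15*cos(3*x/2)/4
Substitute x = B_t and multiply the f'' term by 1/2:
  drift     = (1/2) * (15*cos(3*x/2)/4) evaluated at B_t = 15*cos(3*B_t/2)/8
  diffusion = (5*sin(3*x/2)/2) evaluated at B_t = 5*sin(3*B_t/2)/2
Therefore d(-5*cos(3*B_t/2)/3) = (15*cos(3*B_t/2)/8) dt + (5*sin(3*B_t/2)/2) dB_t.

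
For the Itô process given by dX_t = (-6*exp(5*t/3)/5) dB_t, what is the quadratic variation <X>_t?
<X>_t = 54*exp(10*t/3)/125 - 54/125

For an Itô process dX_t = a(t) dt + b(t) dB_t, the quadratic variation is <X>_t = int_0^t b(s)^2 ds (the drift term does not contribute). Here b(s) = -6*exp(5*s/3)/5, so
  b(s)^2 = 36*exp(10*s/3)/25.
Integrating from 0 to t:
  <X>_t = int_0^t (36*exp(10*s/3)/25) ds = 54*exp(10*t/3)/125 - 54/125.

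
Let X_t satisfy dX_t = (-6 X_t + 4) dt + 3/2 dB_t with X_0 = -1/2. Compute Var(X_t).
Var(X_t) = 3/16 - 3*exp(-12*t)/16

The variance V(t) = Var(X_t) satisfies V'(t) = 2 a V(t) + c^2 with V(0) = 0 (drift coefficient is linear in X, diffusion is constant). With a = -6, c = 3/2, the solution is
  V(t) = (c^2 / (2 a)) * (exp(2 a t) - 1)
       = ((3/2)^2 / (2*(-6))) * (exp((-12) t) - 1)
       = 3/16 - 3*exp(-12*t)/16.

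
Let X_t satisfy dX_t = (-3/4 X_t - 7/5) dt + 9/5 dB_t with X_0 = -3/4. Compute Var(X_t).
Var(X_t) = 54/25 - 54*exp(-3*t/2)/25

The variance V(t) = Var(X_t) satisfies V'(t) = 2 a V(t) + c^2 with V(0) = 0 (drift coefficient is linear in X, diffusion is constant). With a = -3/4, c = 9/5, the solution is
  V(t) = (c^2 / (2 a)) * (exp(2 a t) - 1)
       = ((9/5)^2 / (2*(-3/4))) * (exp((-3/2) t) - 1)
       = 54/25 - 54*exp(-3*t/2)/25.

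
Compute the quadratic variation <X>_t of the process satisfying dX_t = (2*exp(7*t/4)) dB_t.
<X>_t = 8*exp(7*t/2)/7 - 8/7

For an Itô process dX_t = a(t) dt + b(t) dB_t, the quadratic variation is <X>_t = int_0^t b(s)^2 ds (the drift term does not contribute). Here b(s) = 2*exp(7*s/4), so
  b(s)^2 = 4*exp(7*s/2).
Integrating from 0 to t:
  <X>_t = int_0^t (4*exp(7*s/2)) ds = 8*exp(7*t/2)/7 - 8/7.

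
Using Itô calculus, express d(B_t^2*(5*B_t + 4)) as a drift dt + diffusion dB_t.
d(B_t^2*(5*B_t + 4)) = (15*B_t + 4) dt + (B_t*(15*B_t + 8)) dB_t

Itô's formula for f(B_t) gives d f(B_t) = f'(B_t) dB_t + (1/2) f''(B_t) dt. Compute derivatives of f(x) = x^2*(5*x + 4):
  f'(x)  = x*(15*x + 8)
  f''(x) = 30*x + 8
Substitute x = B_t and multiply the f'' term by 1/2:
  drift     = (1/2) * (30*x + 8) evaluated at B_t = 15*B_t + 4
  diffusion = (x*(15*x + 8)) evaluated at B_t = B_t*(15*B_t + 8)
Therefore d(B_t^2*(5*B_t + 4)) = (15*B_t + 4) dt + (B_t*(15*B_t + 8)) dB_t.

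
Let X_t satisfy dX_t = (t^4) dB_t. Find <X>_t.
<X>_t = t^9/9

For an Itô process dX_t = a(t) dt + b(t) dB_t, the quadratic variation is <X>_t = int_0^t b(s)^2 ds (the drift term does not contribute). Here b(s) = s^4, so
  b(s)^2 = s^8.
Integrating from 0 to t:
  <X>_t = int_0^t (s^8) ds = t^9/9.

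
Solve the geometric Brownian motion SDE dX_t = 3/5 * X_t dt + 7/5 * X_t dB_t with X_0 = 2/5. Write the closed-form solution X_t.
X_t = 2/5 * exp((-19/50) * t + (7/5) * B_t)

For GBM dX = mu X dt + sigma X dB with X_0 = x_0, apply Itô to Y = log X: dY = (mu - sigma^2/2) dt + sigma dB, so Y_t = log(x_0) + (mu - sigma^2/2) t + sigma B_t and hence X_t = x_0 * exp((mu - sigma^2/2) t + sigma B_t).
With mu = 3/5, sigma = 7/5, x_0 = 2/5, this gives:
  X_t = 2/5 * exp((-19/50) * t + (7/5) * B_t).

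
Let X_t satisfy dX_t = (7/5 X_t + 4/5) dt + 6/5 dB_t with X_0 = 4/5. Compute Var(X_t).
Var(X_t) = 18*exp(14*t/5)/35 - 18/35

The variance V(t) = Var(X_t) satisfies V'(t) = 2 a V(t) + c^2 with V(0) = 0 (drift coefficient is linear in X, diffusion is constant). With a = 7/5, c = 6/5, the solution is
  V(t) = (c^2 / (2 a)) * (exp(2 a t) - 1)
       = ((6/5)^2 / (2*(7/5))) * (exp((14/5) t) - 1)
       = 18*exp(14*t/5)/35 - 18/35.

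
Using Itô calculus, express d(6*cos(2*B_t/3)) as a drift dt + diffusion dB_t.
d(6*cos(2*B_t/3)) = (-4*cos(2*B_t/3)/3) dt + (-4*sin(2*B_t/3)) dB_t

Itô's formula for f(B_t) gives d f(B_t) = f'(B_t) dB_t + (1/2) f''(B_t) dt. Compute derivatives of f(x) = 6*cos(2*x/3):
  f'(x)  = -4*sin(2*x/3)
  f''(x) = -8*cos(2*x/3)/3
Substitute x = B_t and multiply the f'' term by 1/2:
  drift     = (1/2) * (-8*cos(2*x/3)/3) evaluated at B_t = -4*cos(2*B_t/3)/3
  diffusion = (-4*sin(2*x/3)) evaluated at B_t = -4*sin(2*B_t/3)
Therefore d(6*cos(2*B_t/3)) = (-4*cos(2*B_t/3)/3) dt + (-4*sin(2*B_t/3)) dB_t.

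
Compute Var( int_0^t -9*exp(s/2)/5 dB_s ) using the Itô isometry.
Var = 81*exp(t)/25 - 81/25

The Itô integral of a deterministic integrand f(s) has mean 0 because each increment f(s) * (B_{s+ds} - B_s) has mean 0. By the Itô isometry:
  Var( int_0^t f(s) dB_s ) = E[ (int_0^t f(s) dB_s)^2 ] = int_0^t f(s)^2 ds.
Here f(s) = -9*exp(s/2)/5, so f(s)^2 = 81*exp(s)/25. Integrate:
  int_0^t (81*exp(s)/25) ds = 81*exp(t)/25 - 81/25.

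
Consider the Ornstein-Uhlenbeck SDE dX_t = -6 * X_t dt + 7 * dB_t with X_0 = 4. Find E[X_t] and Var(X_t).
E[X_t] = 4*exp(-6*t); Var(X_t) = 49/12 - 49*exp(-12*t)/12

The OU SDE dX = -theta X dt + sigma dB admits the integrating factor exp(theta t): d(exp(theta t) X_t) = sigma exp(theta t) dB_t. Integrating from 0 to t:
  X_t = x_0 * exp(-theta t) + sigma * int_0^t exp(-theta (t-s)) dB_s.
The Itô integral has mean 0 and (by the Itô isometry) variance sigma^2 * int_0^t exp(-2 theta (t - s)) ds = sigma^2 * (1 - exp(-2 theta t)) / (2 theta).
With theta = 6, sigma = 7, x_0 = 4:
  E[X_t] = 4 * exp(-6 t) = 4*exp(-6*t)
  Var(X_t) = (7)^2 * (1 - exp(-2*6 t)) / (2 * 6) = 49/12 - 49*exp(-12*t)/12.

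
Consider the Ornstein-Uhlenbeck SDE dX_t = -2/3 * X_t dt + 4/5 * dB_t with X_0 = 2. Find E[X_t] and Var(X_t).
E[X_t] = 2*exp(-2*t/3); Var(X_t) = 12/25 - 12*exp(-4*t/3)/25

The OU SDE dX = -theta X dt + sigma dB admits the integrating factor exp(theta t): d(exp(theta t) X_t) = sigma exp(theta t) dB_t. Integrating from 0 to t:
  X_t = x_0 * exp(-theta t) + sigma * int_0^t exp(-theta (t-s)) dB_s.
The Itô integral has mean 0 and (by the Itô isometry) variance sigma^2 * int_0^t exp(-2 theta (t - s)) ds = sigma^2 * (1 - exp(-2 theta t)) / (2 theta).
With theta = 2/3, sigma = 4/5, x_0 = 2:
  E[X_t] = 2 * exp(-2/3 t) = 2*exp(-2*t/3)
  Var(X_t) = (4/5)^2 * (1 - exp(-2*2/3 t)) / (2 * 2/3) = 12/25 - 12*exp(-4*t/3)/25.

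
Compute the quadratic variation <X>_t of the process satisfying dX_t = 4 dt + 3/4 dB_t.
<X>_t = 9*t/16

For an Itô process dX_t = a(t) dt + b(t) dB_t, the quadratic variation is <X>_t = int_0^t b(s)^2 ds (the drift term does not contribute). Here b(s) = 3/4, so
  b(s)^2 = 9/16.
Integrating from 0 to t:
  <X>_t = int_0^t (9/16) ds = 9*t/16.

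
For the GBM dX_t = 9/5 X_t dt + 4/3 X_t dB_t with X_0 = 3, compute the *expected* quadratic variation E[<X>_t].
E[<X>_t] = 360*exp(242*t/45)/121 - 360/121

<X>_t = int_0^t ((4/3) * X_s)^2 ds. Taking expectation inside the integral: E[<X>_t] = (4/3)^2 * int_0^t E[X_s^2] ds. For GBM, E[X_s^2] = x_0^2 * exp((2 mu + sigma^2) s). Integrating:
  E[<X>_t] = (4/3)^2 * 3^2 * (exp((2*(9/5) + (4/3)^2) t) - 1) / (2*(9/5) + (4/3)^2)
           = (4/3)^2 * 3^2 * (exp((242/45) t) - 1) / (242/45) = 360*exp(242*t/45)/121 - 360/121.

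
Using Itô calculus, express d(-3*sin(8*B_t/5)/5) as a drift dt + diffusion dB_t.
d(-3*sin(8*B_t/5)/5) = (96*sin(8*B_t/5)/125) dt + (-24*cos(8*B_t/5)/25) dB_t

Itô's formula for f(B_t) gives d f(B_t) = f'(B_t) dB_t + (1/2) f''(B_t) dt. Compute derivatives of f(x) = -3*sin(8*x/5)/5:
  f'(x)  = -24*cos(8*x/5)/25
  f''(x) = 192*sin(8*x/5)/125
Substitute x = B_t and multiply the f'' term by 1/2:
  drift     = (1/2) * (192*sin(8*x/5)/125) evaluated at B_t = 96*sin(8*B_t/5)/125
  diffusion = (-24*cos(8*x/5)/25) evaluated at B_t = -24*cos(8*B_t/5)/25
Therefore d(-3*sin(8*B_t/5)/5) = (96*sin(8*B_t/5)/125) dt + (-24*cos(8*B_t/5)/25) dB_t.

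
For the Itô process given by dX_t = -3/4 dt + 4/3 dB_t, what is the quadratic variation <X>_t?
<X>_t = 16*t/9

For an Itô process dX_t = a(t) dt + b(t) dB_t, the quadratic variation is <X>_t = int_0^t b(s)^2 ds (the drift term does not contribute). Here b(s) = 4/3, so
  b(s)^2 = 16/9.
Integrating from 0 to t:
  <X>_t = int_0^t (16/9) ds = 16*t/9.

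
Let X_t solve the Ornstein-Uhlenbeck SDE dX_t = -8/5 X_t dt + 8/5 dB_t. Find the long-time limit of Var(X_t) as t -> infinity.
lim Var(X_t) = 4/5

The OU SDE dX = -theta X dt + sigma dB admits the integrating factor exp(theta t): d(exp(theta t) X_t) = sigma exp(theta t) dB_t. Integrating from 0 to t gives X_t = x_0 * exp(-theta t) + sigma * int_0^t exp(-theta (t-s)) dB_s for any initial x_0. The Itô integral has variance (by the Itô isometry) sigma^2 * int_0^t exp(-2 theta (t - s)) ds = sigma^2 * (1 - exp(-2 theta t)) / (2 theta), independent of x_0.
With theta = 8/5, sigma = 8/5:
  Var(X_t) = (8/5)^2 * (1 - exp(-2*8/5 t)) / (2 * 8/5) = 4/5 - 4*exp(-16*t/5)/5.
As t -> infinity, exp(-2*8/5 t) -> 0, so the stationary variance is sigma^2 / (2 theta) = 4/5.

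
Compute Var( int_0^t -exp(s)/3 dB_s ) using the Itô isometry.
Var = exp(2*t)/18 - 1/18

The Itô integral of a deterministic integrand f(s) has mean 0 because each increment f(s) * (B_{s+ds} - B_s) has mean 0. By the Itô isometry:
  Var( int_0^t f(s) dB_s ) = E[ (int_0^t f(s) dB_s)^2 ] = int_0^t f(s)^2 ds.
Here f(s) = -exp(s)/3, so f(s)^2 = exp(2*s)/9. Integrate:
  int_0^t (exp(2*s)/9) ds = exp(2*t)/18 - 1/18.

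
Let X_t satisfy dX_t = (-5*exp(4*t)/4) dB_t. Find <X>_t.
<X>_t = 25*exp(8*t)/128 - 25/128

For an Itô process dX_t = a(t) dt + b(t) dB_t, the quadratic variation is <X>_t = int_0^t b(s)^2 ds (the drift term does not contribute). Here b(s) = -5*exp(4*s)/4, so
  b(s)^2 = 25*exp(8*s)/16.
Integrating from 0 to t:
  <X>_t = int_0^t (25*exp(8*s)/16) ds = 25*exp(8*t)/128 - 25/128.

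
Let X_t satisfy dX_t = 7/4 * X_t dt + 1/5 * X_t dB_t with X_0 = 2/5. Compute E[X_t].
E[X_t] = 2*exp(7*t/4)/5

For GBM dX = mu X dt + sigma X dB with X_0 = x_0, apply Itô to Y = log X: dY = (mu - sigma^2/2) dt + sigma dB, so Y_t = log(x_0) + (mu - sigma^2/2) t + sigma B_t and hence X_t = x_0 * exp((mu - sigma^2/2) t + sigma B_t).
With mu = 7/4, sigma = 1/5, x_0 = 2/5, this gives:
  X_t = 2/5 * exp((173/100) * t + (1/5) * B_t).
Since sigma*B_t ~ Normal(0, sigma^2 t), E[exp(sigma*B_t)] = exp(sigma^2 t / 2); so E[X_t] = x_0 * exp((mu - sigma^2/2) t) * exp(sigma^2 t / 2) = x_0 * exp(mu t) = 2*exp(7*t/4)/5.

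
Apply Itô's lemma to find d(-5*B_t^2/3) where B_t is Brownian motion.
d(-5*B_t^2/3) = (-5/3) dt + (-10*B_t/3) dB_t

Itô's formula for f(B_t) gives d f(B_t) = f'(B_t) dB_t + (1/2) f''(B_t) dt. Compute derivatives of f(x) = -5*x^2/3:
  f'(x)  = -10*x/3
  f''(x) = -10/3
Substitute x = B_t and multiply the f'' term by 1/2:
  drift     = (1/2) * (-10/3) evaluated at B_t = -5/3
  diffusion = (-10*x/3) evaluated at B_t = -10*B_t/3
Therefore d(-5*B_t^2/3) = (-5/3) dt + (-10*B_t/3) dB_t.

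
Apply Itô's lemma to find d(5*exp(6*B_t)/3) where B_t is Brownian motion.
d(5*exp(6*B_t)/3) = (30*exp(6*B_t)) dt + (10*exp(6*B_t)) dB_t

Itô's formula for f(B_t) gives d f(B_t) = f'(B_t) dB_t + (1/2) f''(B_t) dt. Compute derivatives of f(x) = 5*exp(6*x)/3:
  f'(x)  = 10*exp(6*x)
  f''(x) = 60*exp(6*x)
Substitute x = B_t and multiply the f'' term by 1/2:
  drift     = (1/2) * (60*exp(6*x)) evaluated at B_t = 30*exp(6*B_t)
  diffusion = (10*exp(6*x)) evaluated at B_t = 10*exp(6*B_t)
Therefore d(5*exp(6*B_t)/3) = (30*exp(6*B_t)) dt + (10*exp(6*B_t)) dB_t.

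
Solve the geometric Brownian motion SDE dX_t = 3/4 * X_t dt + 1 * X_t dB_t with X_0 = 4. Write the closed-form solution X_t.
X_t = 4 * exp((1/4) * t + (1) * B_t)

For GBM dX = mu X dt + sigma X dB with X_0 = x_0, apply Itô to Y = log X: dY = (mu - sigma^2/2) dt + sigma dB, so Y_t = log(x_0) + (mu - sigma^2/2) t + sigma B_t and hence X_t = x_0 * exp((mu - sigma^2/2) t + sigma B_t).
With mu = 3/4, sigma = 1, x_0 = 4, this gives:
  X_t = 4 * exp((1/4) * t + (1) * B_t).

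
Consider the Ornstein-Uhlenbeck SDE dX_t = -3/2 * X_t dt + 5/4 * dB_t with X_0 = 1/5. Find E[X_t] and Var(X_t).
E[X_t] = exp(-3*t/2)/5; Var(X_t) = 25/48 - 25*exp(-3*t)/48

The OU SDE dX = -theta X dt + sigma dB admits the integrating factor exp(theta t): d(exp(theta t) X_t) = sigma exp(theta t) dB_t. Integrating from 0 to t:
  X_t = x_0 * exp(-theta t) + sigma * int_0^t exp(-theta (t-s)) dB_s.
The Itô integral has mean 0 and (by the Itô isometry) variance sigma^2 * int_0^t exp(-2 theta (t - s)) ds = sigma^2 * (1 - exp(-2 theta t)) / (2 theta).
With theta = 3/2, sigma = 5/4, x_0 = 1/5:
  E[X_t] = 1/5 * exp(-3/2 t) = exp(-3*t/2)/5
  Var(X_t) = (5/4)^2 * (1 - exp(-2*3/2 t)) / (2 * 3/2) = 25/48 - 25*exp(-3*t)/48.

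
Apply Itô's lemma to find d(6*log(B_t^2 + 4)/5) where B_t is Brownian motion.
d(6*log(B_t^2 + 4)/5) = (6*(4 - B_t^2)/(5*(B_t^2 + 4)^2)) dt + (12*B_t/(5*(B_t^2 + 4))) dB_t

Itô's formula for f(B_t) gives d f(B_t) = f'(B_t) dB_t + (1/2) f''(B_t) dt. Compute derivatives of f(x) = 6*log(x^2 + 4)/5:
  f'(x)  = 12*x/(5*(x^2 + 4))
  f''(x) = 12*(4 - x^2)/(5*(x^2 + 4)^2)
Substitute x = B_t and multiply the f'' term by 1/2:
  drift     = (1/2) * (12*(4 - x^2)/(5*(x^2 + 4)^2)) evaluated at B_t = 6*(4 - B_t^2)/(5*(B_t^2 + 4)^2)
  diffusion = (12*x/(5*(x^2 + 4))) evaluated at B_t = 12*B_t/(5*(B_t^2 + 4))
Therefore d(6*log(B_t^2 + 4)/5) = (6*(4 - B_t^2)/(5*(B_t^2 + 4)^2)) dt + (12*B_t/(5*(B_t^2 + 4))) dB_t.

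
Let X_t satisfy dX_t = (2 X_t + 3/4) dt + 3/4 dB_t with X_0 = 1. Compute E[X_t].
E[X_t] = 11*exp(2*t)/8 - 3/8

Taking expectations and using E[dB_t] = 0, the mean m(t) = E[X_t] satisfies the ODE m'(t) = a m(t) + b with m(0) = x_0. With a = 2, b = 3/4, x_0 = 1, the solution is
  m(t) = x_0 * exp(a t) + (b/a) * (exp(a t) - 1)
       = 1 * exp(2 t) + ((3/4)/2) * (exp(2 t) - 1)
       = 11*exp(2*t)/8 - 3/8.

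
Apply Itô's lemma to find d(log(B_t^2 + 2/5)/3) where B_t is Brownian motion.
d(log(B_t^2 + 2/5)/3) = (5*(2 - 5*B_t^2)/(3*(5*B_t^2 + 2)^2)) dt + (10*B_t/(3*(5*B_t^2 + 2))) dB_t

Itô's formula for f(B_t) gives d f(B_t) = f'(B_t) dB_t + (1/2) f''(B_t) dt. Compute derivatives of f(x) = log(x^2 + 2/5)/3:
  f'(x)  = 10*x/(3*(5*x^2 + 2))
  f''(x) = 10*(2 - 5*x^2)/(3*(5*x^2 + 2)^2)
Substitute x = B_t and multiply the f'' term by 1/2:
  drift     = (1/2) * (10*(2 - 5*x^2)/(3*(5*x^2 + 2)^2)) evaluated at B_t = 5*(2 - 5*B_t^2)/(3*(5*B_t^2 + 2)^2)
  diffusion = (10*x/(3*(5*x^2 + 2))) evaluated at B_t = 10*B_t/(3*(5*B_t^2 + 2))
Therefore d(log(B_t^2 + 2/5)/3) = (5*(2 - 5*B_t^2)/(3*(5*B_t^2 + 2)^2)) dt + (10*B_t/(3*(5*B_t^2 + 2))) dB_t.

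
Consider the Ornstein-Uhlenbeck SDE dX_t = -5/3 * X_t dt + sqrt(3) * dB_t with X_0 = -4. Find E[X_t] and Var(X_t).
E[X_t] = -4*exp(-5*t/3); Var(X_t) = 9/10 - 9*exp(-10*t/3)/10

The OU SDE dX = -theta X dt + sigma dB admits the integrating factor exp(theta t): d(exp(theta t) X_t) = sigma exp(theta t) dB_t. Integrating from 0 to t:
  X_t = x_0 * exp(-theta t) + sigma * int_0^t exp(-theta (t-s)) dB_s.
The Itô integral has mean 0 and (by the Itô isometry) variance sigma^2 * int_0^t exp(-2 theta (t - s)) ds = sigma^2 * (1 - exp(-2 theta t)) / (2 theta).
With theta = 5/3, sigma = sqrt(3), x_0 = -4:
  E[X_t] = -4 * exp(-5/3 t) = -4*exp(-5*t/3)
  Var(X_t) = (sqrt(3))^2 * (1 - exp(-2*5/3 t)) / (2 * 5/3) = 9/10 - 9*exp(-10*t/3)/10.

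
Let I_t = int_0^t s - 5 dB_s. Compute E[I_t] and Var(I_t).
E[I_t] = 0; Var(I_t) = t*(t^2 - 15*t + 75)/3

The Itô integral of a deterministic integrand f(s) has mean 0 because each increment f(s) * (B_{s+ds} - B_s) has mean 0. By the Itô isometry:
  Var( int_0^t f(s) dB_s ) = E[ (int_0^t f(s) dB_s)^2 ] = int_0^t f(s)^2 ds.
Here f(s) = s - 5, so f(s)^2 = (s - 5)^2. Integrate:
  int_0^t ((s - 5)^2) ds = t*(t^2 - 15*t + 75)/3.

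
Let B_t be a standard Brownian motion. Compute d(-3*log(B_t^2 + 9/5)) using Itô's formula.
d(-3*log(B_t^2 + 9/5)) = (15*(5*B_t^2 - 9)/(5*B_t^2 + 9)^2) dt + (-30*B_t/(5*B_t^2 + 9)) dB_t

Itô's formula for f(B_t) gives d f(B_t) = f'(B_t) dB_t + (1/2) f''(B_t) dt. Compute derivatives of f(x) = -3*log(x^2 + 9/5):
  f'(x)  = -30*x/(5*x^2 + 9)
  f''(x) = 30*(5*x^2 - 9)/(5*x^2 + 9)^2
Substitute x = B_t and multiply the f'' term by 1/2:
  drift     = (1/2) * (30*(5*x^2 - 9)/(5*x^2 + 9)^2) evaluated at B_t = 15*(5*B_t^2 - 9)/(5*B_t^2 + 9)^2
  diffusion = (-30*x/(5*x^2 + 9)) evaluated at B_t = -30*B_t/(5*B_t^2 + 9)
Therefore d(-3*log(B_t^2 + 9/5)) = (15*(5*B_t^2 - 9)/(5*B_t^2 + 9)^2) dt + (-30*B_t/(5*B_t^2 + 9)) dB_t.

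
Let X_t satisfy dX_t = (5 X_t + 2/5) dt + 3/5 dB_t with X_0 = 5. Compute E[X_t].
E[X_t] = 127*exp(5*t)/25 - 2/25

Taking expectations and using E[dB_t] = 0, the mean m(t) = E[X_t] satisfies the ODE m'(t) = a m(t) + b with m(0) = x_0. With a = 5, b = 2/5, x_0 = 5, the solution is
  m(t) = x_0 * exp(a t) + (b/a) * (exp(a t) - 1)
       = 5 * exp(5 t) + ((2/5)/5) * (exp(5 t) - 1)
       = 127*exp(5*t)/25 - 2/25.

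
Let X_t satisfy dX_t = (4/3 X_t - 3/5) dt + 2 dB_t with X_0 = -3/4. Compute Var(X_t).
Var(X_t) = 3*exp(8*t/3)/2 - 3/2

The variance V(t) = Var(X_t) satisfies V'(t) = 2 a V(t) + c^2 with V(0) = 0 (drift coefficient is linear in X, diffusion is constant). With a = 4/3, c = 2, the solution is
  V(t) = (c^2 / (2 a)) * (exp(2 a t) - 1)
       = (2^2 / (2*(4/3))) * (exp((8/3) t) - 1)
       = 3*exp(8*t/3)/2 - 3/2.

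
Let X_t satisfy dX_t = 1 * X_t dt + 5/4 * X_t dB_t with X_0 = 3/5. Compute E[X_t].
E[X_t] = 3*exp(t)/5

For GBM dX = mu X dt + sigma X dB with X_0 = x_0, apply Itô to Y = log X: dY = (mu - sigma^2/2) dt + sigma dB, so Y_t = log(x_0) + (mu - sigma^2/2) t + sigma B_t and hence X_t = x_0 * exp((mu - sigma^2/2) t + sigma B_t).
With mu = 1, sigma = 5/4, x_0 = 3/5, this gives:
  X_t = 3/5 * exp((7/32) * t + (5/4) * B_t).
Since sigma*B_t ~ Normal(0, sigma^2 t), E[exp(sigma*B_t)] = exp(sigma^2 t / 2); so E[X_t] = x_0 * exp((mu - sigma^2/2) t) * exp(sigma^2 t / 2) = x_0 * exp(mu t) = 3*exp(t)/5.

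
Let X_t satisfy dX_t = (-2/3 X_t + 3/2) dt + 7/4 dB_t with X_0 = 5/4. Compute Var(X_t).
Var(X_t) = 147/64 - 147*exp(-4*t/3)/64

The variance V(t) = Var(X_t) satisfies V'(t) = 2 a V(t) + c^2 with V(0) = 0 (drift coefficient is linear in X, diffusion is constant). With a = -2/3, c = 7/4, the solution is
  V(t) = (c^2 / (2 a)) * (exp(2 a t) - 1)
       = ((7/4)^2 / (2*(-2/3))) * (exp((-4/3) t) - 1)
       = 147/64 - 147*exp(-4*t/3)/64.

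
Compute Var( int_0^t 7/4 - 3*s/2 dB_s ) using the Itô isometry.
Var = t*(12*t^2 - 42*t + 49)/16

The Itô integral of a deterministic integrand f(s) has mean 0 because each increment f(s) * (B_{s+ds} - B_s) has mean 0. By the Itô isometry:
  Var( int_0^t f(s) dB_s ) = E[ (int_0^t f(s) dB_s)^2 ] = int_0^t f(s)^2 ds.
Here f(s) = 7/4 - 3*s/2, so f(s)^2 = (6*s - 7)^2/16. Integrate:
  int_0^t ((6*s - 7)^2/16) ds = t*(12*t^2 - 42*t + 49)/16.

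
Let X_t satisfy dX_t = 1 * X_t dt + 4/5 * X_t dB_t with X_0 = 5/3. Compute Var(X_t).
Var(X_t) = 25*(exp(16*t/25) - 1)*exp(2*t)/9

For GBM dX = mu X dt + sigma X dB with X_0 = x_0, apply Itô to Y = log X: dY = (mu - sigma^2/2) dt + sigma dB, so Y_t = log(x_0) + (mu - sigma^2/2) t + sigma B_t and hence X_t = x_0 * exp((mu - sigma^2/2) t + sigma B_t).
With mu = 1, sigma = 4/5, x_0 = 5/3, this gives:
  X_t = 5/3 * exp((17/25) * t + (4/5) * B_t).
Since sigma*B_t ~ Normal(0, sigma^2 t), E[exp(sigma*B_t)] = exp(sigma^2 t / 2); so E[X_t] = x_0 * exp((mu - sigma^2/2) t) * exp(sigma^2 t / 2) = x_0 * exp(mu t) = 5*exp(t)/3.
Var(X_t) = E[X_t^2] - (E[X_t])^2 = x_0^2 * exp(2 mu t) * (exp(sigma^2 t) - 1) = 25*(exp(16*t/25) - 1)*exp(2*t)/9.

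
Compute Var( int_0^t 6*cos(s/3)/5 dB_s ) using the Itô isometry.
Var = 18*t/25 + 27*sin(2*t/3)/25

The Itô integral of a deterministic integrand f(s) has mean 0 because each increment f(s) * (B_{s+ds} - B_s) has mean 0. By the Itô isometry:
  Var( int_0^t f(s) dB_s ) = E[ (int_0^t f(s) dB_s)^2 ] = int_0^t f(s)^2 ds.
Here f(s) = 6*cos(s/3)/5, so f(s)^2 = 36*cos(s/3)^2/25. Integrate:
  int_0^t (36*cos(s/3)^2/25) ds = 18*t/25 + 27*sin(2*t/3)/25.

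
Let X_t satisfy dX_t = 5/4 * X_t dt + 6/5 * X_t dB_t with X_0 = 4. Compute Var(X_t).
Var(X_t) = 16*(exp(36*t/25) - 1)*exp(5*t/2)

For GBM dX = mu X dt + sigma X dB with X_0 = x_0, apply Itô to Y = log X: dY = (mu - sigma^2/2) dt + sigma dB, so Y_t = log(x_0) + (mu - sigma^2/2) t + sigma B_t and hence X_t = x_0 * exp((mu - sigma^2/2) t + sigma B_t).
With mu = 5/4, sigma = 6/5, x_0 = 4, this gives:
  X_t = 4 * exp((53/100) * t + (6/5) * B_t).
Since sigma*B_t ~ Normal(0, sigma^2 t), E[exp(sigma*B_t)] = exp(sigma^2 t / 2); so E[X_t] = x_0 * exp((mu - sigma^2/2) t) * exp(sigma^2 t / 2) = x_0 * exp(mu t) = 4*exp(5*t/4).
Var(X_t) = E[X_t^2] - (E[X_t])^2 = x_0^2 * exp(2 mu t) * (exp(sigma^2 t) - 1) = 16*(exp(36*t/25) - 1)*exp(5*t/2).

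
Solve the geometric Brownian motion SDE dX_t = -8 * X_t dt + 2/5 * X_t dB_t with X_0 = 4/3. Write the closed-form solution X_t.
X_t = 4/3 * exp((-202/25) * t + (2/5) * B_t)

For GBM dX = mu X dt + sigma X dB with X_0 = x_0, apply Itô to Y = log X: dY = (mu - sigma^2/2) dt + sigma dB, so Y_t = log(x_0) + (mu - sigma^2/2) t + sigma B_t and hence X_t = x_0 * exp((mu - sigma^2/2) t + sigma B_t).
With mu = -8, sigma = 2/5, x_0 = 4/3, this gives:
  X_t = 4/3 * exp((-202/25) * t + (2/5) * B_t).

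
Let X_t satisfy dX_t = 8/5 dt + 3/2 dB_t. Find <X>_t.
<X>_t = 9*t/4

For an Itô process dX_t = a(t) dt + b(t) dB_t, the quadratic variation is <X>_t = int_0^t b(s)^2 ds (the drift term does not contribute). Here b(s) = 3/2, so
  b(s)^2 = 9/4.
Integrating from 0 to t:
  <X>_t = int_0^t (9/4) ds = 9*t/4.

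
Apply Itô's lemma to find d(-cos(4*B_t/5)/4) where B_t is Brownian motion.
d(-cos(4*B_t/5)/4) = (2*cos(4*B_t/5)/25) dt + (sin(4*B_t/5)/5) dB_t

Itô's formula for f(B_t) gives d f(B_t) = f'(B_t) dB_t + (1/2) f''(B_t) dt. Compute derivatives of f(x) = -cos(4*x/5)/4:
  f'(x)  = sin(4*x/5)/5
  f''(x) = 4*cos(4*x/5)/25
Substitute x = B_t and multiply the f'' term by 1/2:
  drift     = (1/2) * (4*cos(4*x/5)/25) evaluated at B_t = 2*cos(4*B_t/5)/25
  diffusion = (sin(4*x/5)/5) evaluated at B_t = sin(4*B_t/5)/5
Therefore d(-cos(4*B_t/5)/4) = (2*cos(4*B_t/5)/25) dt + (sin(4*B_t/5)/5) dB_t.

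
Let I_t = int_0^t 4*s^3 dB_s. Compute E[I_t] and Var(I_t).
E[I_t] = 0; Var(I_t) = 16*t^7/7

The Itô integral of a deterministic integrand f(s) has mean 0 because each increment f(s) * (B_{s+ds} - B_s) has mean 0. By the Itô isometry:
  Var( int_0^t f(s) dB_s ) = E[ (int_0^t f(s) dB_s)^2 ] = int_0^t f(s)^2 ds.
Here f(s) = 4*s^3, so f(s)^2 = 16*s^6. Integrate:
  int_0^t (16*s^6) ds = 16*t^7/7.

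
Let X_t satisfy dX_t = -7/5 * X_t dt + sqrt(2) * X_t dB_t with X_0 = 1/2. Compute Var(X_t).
Var(X_t) = (exp(2*t) - 1)*exp(-14*t/5)/4

For GBM dX = mu X dt + sigma X dB with X_0 = x_0, apply Itô to Y = log X: dY = (mu - sigma^2/2) dt + sigma dB, so Y_t = log(x_0) + (mu - sigma^2/2) t + sigma B_t and hence X_t = x_0 * exp((mu - sigma^2/2) t + sigma B_t).
With mu = -7/5, sigma = sqrt(2), x_0 = 1/2, this gives:
  X_t = 1/2 * exp((-12/5) * t + (sqrt(2)) * B_t).
Since sigma*B_t ~ Normal(0, sigma^2 t), E[exp(sigma*B_t)] = exp(sigma^2 t / 2); so E[X_t] = x_0 * exp((mu - sigma^2/2) t) * exp(sigma^2 t / 2) = x_0 * exp(mu t) = exp(-7*t/5)/2.
Var(X_t) = E[X_t^2] - (E[X_t])^2 = x_0^2 * exp(2 mu t) * (exp(sigma^2 t) - 1) = (exp(2*t) - 1)*exp(-14*t/5)/4.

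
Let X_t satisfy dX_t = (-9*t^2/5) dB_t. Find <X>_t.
<X>_t = 81*t^5/125

For an Itô process dX_t = a(t) dt + b(t) dB_t, the quadratic variation is <X>_t = int_0^t b(s)^2 ds (the drift term does not contribute). Here b(s) = -9*s^2/5, so
  b(s)^2 = 81*s^4/25.
Integrating from 0 to t:
  <X>_t = int_0^t (81*s^4/25) ds = 81*t^5/125.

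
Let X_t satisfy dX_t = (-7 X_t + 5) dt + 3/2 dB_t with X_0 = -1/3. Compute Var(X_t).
Var(X_t) = 9/56 - 9*exp(-14*t)/56

The variance V(t) = Var(X_t) satisfies V'(t) = 2 a V(t) + c^2 with V(0) = 0 (drift coefficient is linear in X, diffusion is constant). With a = -7, c = 3/2, the solution is
  V(t) = (c^2 / (2 a)) * (exp(2 a t) - 1)
       = ((3/2)^2 / (2*(-7))) * (exp((-14) t) - 1)
       = 9/56 - 9*exp(-14*t)/56.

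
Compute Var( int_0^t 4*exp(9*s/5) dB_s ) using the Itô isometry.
Var = 40*exp(18*t/5)/9 - 40/9

The Itô integral of a deterministic integrand f(s) has mean 0 because each increment f(s) * (B_{s+ds} - B_s) has mean 0. By the Itô isometry:
  Var( int_0^t f(s) dB_s ) = E[ (int_0^t f(s) dB_s)^2 ] = int_0^t f(s)^2 ds.
Here f(s) = 4*exp(9*s/5), so f(s)^2 = 16*exp(18*s/5). Integrate:
  int_0^t (16*exp(18*s/5)) ds = 40*exp(18*t/5)/9 - 40/9.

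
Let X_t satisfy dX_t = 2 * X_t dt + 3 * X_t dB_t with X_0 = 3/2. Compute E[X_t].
E[X_t] = 3*exp(2*t)/2

For GBM dX = mu X dt + sigma X dB with X_0 = x_0, apply Itô to Y = log X: dY = (mu - sigma^2/2) dt + sigma dB, so Y_t = log(x_0) + (mu - sigma^2/2) t + sigma B_t and hence X_t = x_0 * exp((mu - sigma^2/2) t + sigma B_t).
With mu = 2, sigma = 3, x_0 = 3/2, this gives:
  X_t = 3/2 * exp((-5/2) * t + (3) * B_t).
Since sigma*B_t ~ Normal(0, sigma^2 t), E[exp(sigma*B_t)] = exp(sigma^2 t / 2); so E[X_t] = x_0 * exp((mu - sigma^2/2) t) * exp(sigma^2 t / 2) = x_0 * exp(mu t) = 3*exp(2*t)/2.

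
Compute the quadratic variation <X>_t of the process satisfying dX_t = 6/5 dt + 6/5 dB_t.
<X>_t = 36*t/25

For an Itô process dX_t = a(t) dt + b(t) dB_t, the quadratic variation is <X>_t = int_0^t b(s)^2 ds (the drift term does not contribute). Here b(s) = 6/5, so
  b(s)^2 = 36/25.
Integrating from 0 to t:
  <X>_t = int_0^t (36/25) ds = 36*t/25.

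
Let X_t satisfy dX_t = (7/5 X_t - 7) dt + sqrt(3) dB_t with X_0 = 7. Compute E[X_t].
E[X_t] = 2*exp(7*t/5) + 5

Taking expectations and using E[dB_t] = 0, the mean m(t) = E[X_t] satisfies the ODE m'(t) = a m(t) + b with m(0) = x_0. With a = 7/5, b = -7, x_0 = 7, the solution is
  m(t) = x_0 * exp(a t) + (b/a) * (exp(a t) - 1)
       = 7 * exp((7/5) t) + ((-7)/(7/5)) * (exp((7/5) t) - 1)
       = 2*exp(7*t/5) + 5.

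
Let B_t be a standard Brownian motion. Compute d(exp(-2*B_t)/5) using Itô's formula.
d(exp(-2*B_t)/5) = (2*exp(-2*B_t)/5) dt + (-2*exp(-2*B_t)/5) dB_t

Itô's formula for f(B_t) gives d f(B_t) = f'(B_t) dB_t + (1/2) f''(B_t) dt. Compute derivatives of f(x) = exp(-2*x)/5:
  f'(x)  = -2*exp(-2*x)/5
  f''(x) = 4*exp(-2*x)/5
Substitute x = B_t and multiply the f'' term by 1/2:
  drift     = (1/2) * (4*exp(-2*x)/5) evaluated at B_t = 2*exp(-2*B_t)/5
  diffusion = (-2*exp(-2*x)/5) evaluated at B_t = -2*exp(-2*B_t)/5
Therefore d(exp(-2*B_t)/5) = (2*exp(-2*B_t)/5) dt + (-2*exp(-2*B_t)/5) dB_t.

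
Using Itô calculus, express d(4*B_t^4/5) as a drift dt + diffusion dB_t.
d(4*B_t^4/5) = (24*B_t^2/5) dt + (16*B_t^3/5) dB_t

Itô's formula for f(B_t) gives d f(B_t) = f'(B_t) dB_t + (1/2) f''(B_t) dt. Compute derivatives of f(x) = 4*x^4/5:
  f'(x)  = 16*x^3/5
  f''(x) = 48*x^2/5
Substitute x = B_t and multiply the f'' term by 1/2:
  drift     = (1/2) * (48*x^2/5) evaluated at B_t = 24*B_t^2/5
  diffusion = (16*x^3/5) evaluated at B_t = 16*B_t^3/5
Therefore d(4*B_t^4/5) = (24*B_t^2/5) dt + (16*B_t^3/5) dB_t.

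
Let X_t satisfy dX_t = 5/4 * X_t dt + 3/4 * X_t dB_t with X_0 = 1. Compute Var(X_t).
Var(X_t) = exp(49*t/16) - exp(5*t/2)

For GBM dX = mu X dt + sigma X dB with X_0 = x_0, apply Itô to Y = log X: dY = (mu - sigma^2/2) dt + sigma dB, so Y_t = log(x_0) + (mu - sigma^2/2) t + sigma B_t and hence X_t = x_0 * exp((mu - sigma^2/2) t + sigma B_t).
With mu = 5/4, sigma = 3/4, x_0 = 1, this gives:
  X_t = 1 * exp((31/32) * t + (3/4) * B_t).
Since sigma*B_t ~ Normal(0, sigma^2 t), E[exp(sigma*B_t)] = exp(sigma^2 t / 2); so E[X_t] = x_0 * exp((mu - sigma^2/2) t) * exp(sigma^2 t / 2) = x_0 * exp(mu t) = exp(5*t/4).
Var(X_t) = E[X_t^2] - (E[X_t])^2 = x_0^2 * exp(2 mu t) * (exp(sigma^2 t) - 1) = exp(49*t/16) - exp(5*t/2).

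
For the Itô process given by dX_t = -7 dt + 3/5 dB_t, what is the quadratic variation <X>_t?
<X>_t = 9*t/25

For an Itô process dX_t = a(t) dt + b(t) dB_t, the quadratic variation is <X>_t = int_0^t b(s)^2 ds (the drift term does not contribute). Here b(s) = 3/5, so
  b(s)^2 = 9/25.
Integrating from 0 to t:
  <X>_t = int_0^t (9/25) ds = 9*t/25.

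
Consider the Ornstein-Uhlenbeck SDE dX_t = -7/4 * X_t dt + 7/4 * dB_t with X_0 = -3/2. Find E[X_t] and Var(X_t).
E[X_t] = -3*exp(-7*t/4)/2; Var(X_t) = 7/8 - 7*exp(-7*t/2)/8

The OU SDE dX = -theta X dt + sigma dB admits the integrating factor exp(theta t): d(exp(theta t) X_t) = sigma exp(theta t) dB_t. Integrating from 0 to t:
  X_t = x_0 * exp(-theta t) + sigma * int_0^t exp(-theta (t-s)) dB_s.
The Itô integral has mean 0 and (by the Itô isometry) variance sigma^2 * int_0^t exp(-2 theta (t - s)) ds = sigma^2 * (1 - exp(-2 theta t)) / (2 theta).
With theta = 7/4, sigma = 7/4, x_0 = -3/2:
  E[X_t] = -3/2 * exp(-7/4 t) = -3*exp(-7*t/4)/2
  Var(X_t) = (7/4)^2 * (1 - exp(-2*7/4 t)) / (2 * 7/4) = 7/8 - 7*exp(-7*t/2)/8.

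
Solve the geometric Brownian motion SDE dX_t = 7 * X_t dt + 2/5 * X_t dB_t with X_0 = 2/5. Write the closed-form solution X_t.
X_t = 2/5 * exp((173/25) * t + (2/5) * B_t)

For GBM dX = mu X dt + sigma X dB with X_0 = x_0, apply Itô to Y = log X: dY = (mu - sigma^2/2) dt + sigma dB, so Y_t = log(x_0) + (mu - sigma^2/2) t + sigma B_t and hence X_t = x_0 * exp((mu - sigma^2/2) t + sigma B_t).
With mu = 7, sigma = 2/5, x_0 = 2/5, this gives:
  X_t = 2/5 * exp((173/25) * t + (2/5) * B_t).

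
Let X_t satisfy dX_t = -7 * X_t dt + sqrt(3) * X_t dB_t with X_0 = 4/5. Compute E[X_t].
E[X_t] = 4*exp(-7*t)/5

For GBM dX = mu X dt + sigma X dB with X_0 = x_0, apply Itô to Y = log X: dY = (mu - sigma^2/2) dt + sigma dB, so Y_t = log(x_0) + (mu - sigma^2/2) t + sigma B_t and hence X_t = x_0 * exp((mu - sigma^2/2) t + sigma B_t).
With mu = -7, sigma = sqrt(3), x_0 = 4/5, this gives:
  X_t = 4/5 * exp((-17/2) * t + (sqrt(3)) * B_t).
Since sigma*B_t ~ Normal(0, sigma^2 t), E[exp(sigma*B_t)] = exp(sigma^2 t / 2); so E[X_t] = x_0 * exp((mu - sigma^2/2) t) * exp(sigma^2 t / 2) = x_0 * exp(mu t) = 4*exp(-7*t)/5.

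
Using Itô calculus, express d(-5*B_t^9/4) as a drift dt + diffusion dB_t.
d(-5*B_t^9/4) = (-45*B_t^7) dt + (-45*B_t^8/4) dB_t

Itô's formula for f(B_t) gives d f(B_t) = f'(B_t) dB_t + (1/2) f''(B_t) dt. Compute derivatives of f(x) = -5*x^9/4:
  f'(x)  = -45*x^8/4
  f''(x) = -90*x^7
Substitute x = B_t and multiply the f'' term by 1/2:
  drift     = (1/2) * (-90*x^7) evaluated at B_t = -45*B_t^7
  diffusion = (-45*x^8/4) evaluated at B_t = -45*B_t^8/4
Therefore d(-5*B_t^9/4) = (-45*B_t^7) dt + (-45*B_t^8/4) dB_t.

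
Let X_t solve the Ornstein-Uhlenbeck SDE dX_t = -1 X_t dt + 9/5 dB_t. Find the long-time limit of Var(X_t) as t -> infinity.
lim Var(X_t) = 81/50

The OU SDE dX = -theta X dt + sigma dB admits the integrating factor exp(theta t): d(exp(theta t) X_t) = sigma exp(theta t) dB_t. Integrating from 0 to t gives X_t = x_0 * exp(-theta t) + sigma * int_0^t exp(-theta (t-s)) dB_s for any initial x_0. The Itô integral has variance (by the Itô isometry) sigma^2 * int_0^t exp(-2 theta (t - s)) ds = sigma^2 * (1 - exp(-2 theta t)) / (2 theta), independent of x_0.
With theta = 1, sigma = 9/5:
  Var(X_t) = (9/5)^2 * (1 - exp(-2*1 t)) / (2 * 1) = 81/50 - 81*exp(-2*t)/50.
As t -> infinity, exp(-2*1 t) -> 0, so the stationary variance is sigma^2 / (2 theta) = 81/50.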